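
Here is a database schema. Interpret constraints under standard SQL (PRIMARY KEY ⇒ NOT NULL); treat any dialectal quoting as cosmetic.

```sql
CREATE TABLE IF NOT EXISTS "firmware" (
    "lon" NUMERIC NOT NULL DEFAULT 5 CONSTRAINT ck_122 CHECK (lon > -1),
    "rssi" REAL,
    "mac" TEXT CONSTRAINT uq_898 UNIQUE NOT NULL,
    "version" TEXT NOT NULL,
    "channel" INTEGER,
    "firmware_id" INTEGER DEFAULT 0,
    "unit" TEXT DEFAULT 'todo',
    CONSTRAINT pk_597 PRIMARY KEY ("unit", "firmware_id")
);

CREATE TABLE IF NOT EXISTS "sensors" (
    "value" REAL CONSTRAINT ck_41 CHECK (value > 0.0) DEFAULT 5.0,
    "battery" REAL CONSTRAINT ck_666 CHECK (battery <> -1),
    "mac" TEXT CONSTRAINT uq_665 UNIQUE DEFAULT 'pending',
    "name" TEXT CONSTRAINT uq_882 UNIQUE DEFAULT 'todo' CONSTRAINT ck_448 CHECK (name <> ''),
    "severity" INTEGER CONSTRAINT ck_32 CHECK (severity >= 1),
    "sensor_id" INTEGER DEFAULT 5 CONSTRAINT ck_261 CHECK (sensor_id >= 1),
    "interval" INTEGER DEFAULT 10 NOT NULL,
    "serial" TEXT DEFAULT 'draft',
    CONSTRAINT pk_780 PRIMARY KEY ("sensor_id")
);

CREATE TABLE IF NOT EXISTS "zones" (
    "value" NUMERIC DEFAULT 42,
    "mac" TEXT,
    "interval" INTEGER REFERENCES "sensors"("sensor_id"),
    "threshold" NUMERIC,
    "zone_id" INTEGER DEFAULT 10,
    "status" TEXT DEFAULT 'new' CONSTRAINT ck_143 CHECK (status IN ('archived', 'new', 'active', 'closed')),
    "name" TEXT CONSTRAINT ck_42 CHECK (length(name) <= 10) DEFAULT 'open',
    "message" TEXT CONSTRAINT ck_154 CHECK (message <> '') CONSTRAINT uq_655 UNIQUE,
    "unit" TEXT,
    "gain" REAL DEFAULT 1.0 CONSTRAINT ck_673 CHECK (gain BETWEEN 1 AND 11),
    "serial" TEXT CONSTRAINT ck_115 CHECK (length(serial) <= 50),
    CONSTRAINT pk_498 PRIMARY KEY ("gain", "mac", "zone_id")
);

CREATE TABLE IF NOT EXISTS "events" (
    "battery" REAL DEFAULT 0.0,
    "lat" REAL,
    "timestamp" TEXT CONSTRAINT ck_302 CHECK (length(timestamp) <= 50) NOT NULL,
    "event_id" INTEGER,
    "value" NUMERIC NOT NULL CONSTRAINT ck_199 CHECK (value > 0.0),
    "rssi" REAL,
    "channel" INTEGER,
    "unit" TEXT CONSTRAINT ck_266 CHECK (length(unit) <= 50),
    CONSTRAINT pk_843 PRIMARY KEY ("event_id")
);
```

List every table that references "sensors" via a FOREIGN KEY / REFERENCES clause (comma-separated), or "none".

zones

- zones.interval references sensors(sensor_id).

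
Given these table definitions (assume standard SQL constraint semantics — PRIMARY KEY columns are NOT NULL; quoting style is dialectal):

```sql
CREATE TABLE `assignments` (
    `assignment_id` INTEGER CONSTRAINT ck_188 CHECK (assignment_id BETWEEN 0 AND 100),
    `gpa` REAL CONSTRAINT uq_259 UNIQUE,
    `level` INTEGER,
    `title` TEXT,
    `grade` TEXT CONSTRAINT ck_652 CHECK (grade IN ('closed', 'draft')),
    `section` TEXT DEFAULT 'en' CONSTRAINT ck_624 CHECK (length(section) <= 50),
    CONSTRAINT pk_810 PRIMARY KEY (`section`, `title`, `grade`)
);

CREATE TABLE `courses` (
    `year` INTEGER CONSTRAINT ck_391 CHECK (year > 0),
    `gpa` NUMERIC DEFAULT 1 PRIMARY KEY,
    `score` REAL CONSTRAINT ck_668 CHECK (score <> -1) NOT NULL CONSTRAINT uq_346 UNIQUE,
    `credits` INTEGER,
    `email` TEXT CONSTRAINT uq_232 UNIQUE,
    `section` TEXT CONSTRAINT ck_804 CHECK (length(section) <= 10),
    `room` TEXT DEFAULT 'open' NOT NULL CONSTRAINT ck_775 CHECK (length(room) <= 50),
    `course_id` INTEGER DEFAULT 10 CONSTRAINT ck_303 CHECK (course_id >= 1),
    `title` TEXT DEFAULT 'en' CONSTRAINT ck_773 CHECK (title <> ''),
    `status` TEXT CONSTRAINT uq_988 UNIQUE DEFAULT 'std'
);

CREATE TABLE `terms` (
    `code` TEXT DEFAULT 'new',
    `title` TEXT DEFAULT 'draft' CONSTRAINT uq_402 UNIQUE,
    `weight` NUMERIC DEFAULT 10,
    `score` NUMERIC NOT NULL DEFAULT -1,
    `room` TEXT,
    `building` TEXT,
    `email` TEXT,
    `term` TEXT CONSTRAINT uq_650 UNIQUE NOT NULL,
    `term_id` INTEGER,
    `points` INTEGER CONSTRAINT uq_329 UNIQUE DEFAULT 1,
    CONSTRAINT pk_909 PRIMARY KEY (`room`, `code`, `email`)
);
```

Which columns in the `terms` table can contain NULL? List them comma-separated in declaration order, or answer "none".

title, weight, building, term_id, points

- code: part of the PRIMARY KEY, which implies NOT NULL → not nullable.
- title: UNIQUE does not imply NOT NULL → nullable.
- weight: DEFAULT only fills an omitted column; an explicit NULL is still allowed → nullable.
- score: declared NOT NULL → not nullable.
- room: part of the PRIMARY KEY, which implies NOT NULL → not nullable.
- building: no NOT NULL constraint applies → nullable.
- email: part of the PRIMARY KEY, which implies NOT NULL → not nullable.
- term: declared NOT NULL → not nullable.
- term_id: no NOT NULL constraint applies → nullable.
- points: UNIQUE does not imply NOT NULL → nullable.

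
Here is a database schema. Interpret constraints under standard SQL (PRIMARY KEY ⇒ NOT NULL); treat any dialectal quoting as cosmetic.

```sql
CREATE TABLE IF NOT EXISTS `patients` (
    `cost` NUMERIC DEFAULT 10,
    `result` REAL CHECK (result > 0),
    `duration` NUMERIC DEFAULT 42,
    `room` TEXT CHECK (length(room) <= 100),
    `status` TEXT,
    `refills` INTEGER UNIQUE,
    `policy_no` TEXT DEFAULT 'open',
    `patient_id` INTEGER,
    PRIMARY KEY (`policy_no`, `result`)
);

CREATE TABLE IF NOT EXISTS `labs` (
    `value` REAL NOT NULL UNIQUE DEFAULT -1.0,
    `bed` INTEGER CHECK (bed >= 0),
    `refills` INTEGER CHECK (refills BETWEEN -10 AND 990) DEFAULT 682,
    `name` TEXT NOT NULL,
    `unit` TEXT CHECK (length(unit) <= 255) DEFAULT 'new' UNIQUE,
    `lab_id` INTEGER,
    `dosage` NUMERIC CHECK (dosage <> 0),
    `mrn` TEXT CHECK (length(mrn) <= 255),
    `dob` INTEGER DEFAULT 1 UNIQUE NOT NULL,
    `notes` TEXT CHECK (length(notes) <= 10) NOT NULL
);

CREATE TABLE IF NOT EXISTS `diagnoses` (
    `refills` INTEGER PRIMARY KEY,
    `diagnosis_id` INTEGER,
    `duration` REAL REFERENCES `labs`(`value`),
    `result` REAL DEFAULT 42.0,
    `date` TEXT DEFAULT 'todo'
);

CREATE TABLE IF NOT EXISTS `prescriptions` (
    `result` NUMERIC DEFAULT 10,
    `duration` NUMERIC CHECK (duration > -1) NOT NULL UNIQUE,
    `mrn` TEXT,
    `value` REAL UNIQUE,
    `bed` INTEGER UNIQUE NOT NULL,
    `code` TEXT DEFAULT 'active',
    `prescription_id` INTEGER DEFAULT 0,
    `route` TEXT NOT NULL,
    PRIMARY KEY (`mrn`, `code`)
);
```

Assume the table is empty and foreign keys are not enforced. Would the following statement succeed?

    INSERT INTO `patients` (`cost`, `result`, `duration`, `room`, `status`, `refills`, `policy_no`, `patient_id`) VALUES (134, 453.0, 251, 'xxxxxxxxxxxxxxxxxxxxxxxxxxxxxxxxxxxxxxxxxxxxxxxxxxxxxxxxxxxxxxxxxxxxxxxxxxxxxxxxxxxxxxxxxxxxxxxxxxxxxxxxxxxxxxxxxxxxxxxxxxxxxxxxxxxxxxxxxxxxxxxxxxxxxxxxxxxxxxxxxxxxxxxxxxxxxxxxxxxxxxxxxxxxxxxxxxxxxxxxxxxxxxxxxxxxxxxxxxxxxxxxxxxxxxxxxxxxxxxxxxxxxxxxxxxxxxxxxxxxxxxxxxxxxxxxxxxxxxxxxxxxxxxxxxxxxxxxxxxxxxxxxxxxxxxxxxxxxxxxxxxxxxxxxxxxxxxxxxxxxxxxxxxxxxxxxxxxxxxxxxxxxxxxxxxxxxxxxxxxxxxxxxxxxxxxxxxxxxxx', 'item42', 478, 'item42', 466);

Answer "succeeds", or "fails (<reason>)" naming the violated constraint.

fails (CHECK on room)

The value 'xxxxxxxxxxxxxxxxxxxxxxxxxxxxxxxxxxxxxxxxxxxxxxxxxxxxxxxxxxxxxxxxxxxxxxxxxxxxxxxxxxxxxxxxxxxxxxxxxxxxxxxxxxxxxxxxxxxxxxxxxxxxxxxxxxxxxxxxxxxxxxxxxxxxxxxxxxxxxxxxxxxxxxxxxxxxxxxxxxxxxxxxxxxxxxxxxxxxxxxxxxxxxxxxxxxxxxxxxxxxxxxxxxxxxxxxxxxxxxxxxxxxxxxxxxxxxxxxxxxxxxxxxxxxxxxxxxxxxxxxxxxxxxxxxxxxxxxxxxxxxxxxxxxxxxxxxxxxxxxxxxxxxxxxxxxxxxxxxxxxxxxxxxxxxxxxxxxxxxxxxxxxxxxxxxxxxxxxxxxxxxxxxxxxxxxxxxxxxxxx' for room violates CHECK (length(room) <= 100).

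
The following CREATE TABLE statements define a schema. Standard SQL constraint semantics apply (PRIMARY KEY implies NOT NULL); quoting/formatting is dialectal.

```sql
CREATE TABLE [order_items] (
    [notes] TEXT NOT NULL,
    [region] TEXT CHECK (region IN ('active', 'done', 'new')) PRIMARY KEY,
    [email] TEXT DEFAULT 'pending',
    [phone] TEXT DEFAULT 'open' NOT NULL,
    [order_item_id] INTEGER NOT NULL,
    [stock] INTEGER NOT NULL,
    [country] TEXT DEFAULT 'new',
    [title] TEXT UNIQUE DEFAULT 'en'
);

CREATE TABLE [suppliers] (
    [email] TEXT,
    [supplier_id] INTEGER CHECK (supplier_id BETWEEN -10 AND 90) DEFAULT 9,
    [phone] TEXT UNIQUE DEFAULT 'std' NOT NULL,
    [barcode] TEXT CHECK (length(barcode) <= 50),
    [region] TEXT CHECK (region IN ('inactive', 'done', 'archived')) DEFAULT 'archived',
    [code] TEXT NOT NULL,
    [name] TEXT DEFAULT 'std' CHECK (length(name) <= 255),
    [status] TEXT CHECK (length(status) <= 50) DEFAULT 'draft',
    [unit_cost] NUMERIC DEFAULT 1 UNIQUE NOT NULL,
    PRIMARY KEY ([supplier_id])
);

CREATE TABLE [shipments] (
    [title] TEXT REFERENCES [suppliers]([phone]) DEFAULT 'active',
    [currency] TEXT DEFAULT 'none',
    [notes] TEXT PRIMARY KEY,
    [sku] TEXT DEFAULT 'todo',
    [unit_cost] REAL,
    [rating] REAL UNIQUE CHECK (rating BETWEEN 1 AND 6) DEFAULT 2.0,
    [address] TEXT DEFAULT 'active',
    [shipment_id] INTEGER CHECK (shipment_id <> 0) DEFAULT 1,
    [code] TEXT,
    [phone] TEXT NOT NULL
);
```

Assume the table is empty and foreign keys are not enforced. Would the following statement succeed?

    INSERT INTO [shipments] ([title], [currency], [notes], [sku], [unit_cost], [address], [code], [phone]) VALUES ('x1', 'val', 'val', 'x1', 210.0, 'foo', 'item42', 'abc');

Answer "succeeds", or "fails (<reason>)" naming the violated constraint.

succeeds

NOT NULL columns: notes is supplied; phone is supplied.
No constraint is violated.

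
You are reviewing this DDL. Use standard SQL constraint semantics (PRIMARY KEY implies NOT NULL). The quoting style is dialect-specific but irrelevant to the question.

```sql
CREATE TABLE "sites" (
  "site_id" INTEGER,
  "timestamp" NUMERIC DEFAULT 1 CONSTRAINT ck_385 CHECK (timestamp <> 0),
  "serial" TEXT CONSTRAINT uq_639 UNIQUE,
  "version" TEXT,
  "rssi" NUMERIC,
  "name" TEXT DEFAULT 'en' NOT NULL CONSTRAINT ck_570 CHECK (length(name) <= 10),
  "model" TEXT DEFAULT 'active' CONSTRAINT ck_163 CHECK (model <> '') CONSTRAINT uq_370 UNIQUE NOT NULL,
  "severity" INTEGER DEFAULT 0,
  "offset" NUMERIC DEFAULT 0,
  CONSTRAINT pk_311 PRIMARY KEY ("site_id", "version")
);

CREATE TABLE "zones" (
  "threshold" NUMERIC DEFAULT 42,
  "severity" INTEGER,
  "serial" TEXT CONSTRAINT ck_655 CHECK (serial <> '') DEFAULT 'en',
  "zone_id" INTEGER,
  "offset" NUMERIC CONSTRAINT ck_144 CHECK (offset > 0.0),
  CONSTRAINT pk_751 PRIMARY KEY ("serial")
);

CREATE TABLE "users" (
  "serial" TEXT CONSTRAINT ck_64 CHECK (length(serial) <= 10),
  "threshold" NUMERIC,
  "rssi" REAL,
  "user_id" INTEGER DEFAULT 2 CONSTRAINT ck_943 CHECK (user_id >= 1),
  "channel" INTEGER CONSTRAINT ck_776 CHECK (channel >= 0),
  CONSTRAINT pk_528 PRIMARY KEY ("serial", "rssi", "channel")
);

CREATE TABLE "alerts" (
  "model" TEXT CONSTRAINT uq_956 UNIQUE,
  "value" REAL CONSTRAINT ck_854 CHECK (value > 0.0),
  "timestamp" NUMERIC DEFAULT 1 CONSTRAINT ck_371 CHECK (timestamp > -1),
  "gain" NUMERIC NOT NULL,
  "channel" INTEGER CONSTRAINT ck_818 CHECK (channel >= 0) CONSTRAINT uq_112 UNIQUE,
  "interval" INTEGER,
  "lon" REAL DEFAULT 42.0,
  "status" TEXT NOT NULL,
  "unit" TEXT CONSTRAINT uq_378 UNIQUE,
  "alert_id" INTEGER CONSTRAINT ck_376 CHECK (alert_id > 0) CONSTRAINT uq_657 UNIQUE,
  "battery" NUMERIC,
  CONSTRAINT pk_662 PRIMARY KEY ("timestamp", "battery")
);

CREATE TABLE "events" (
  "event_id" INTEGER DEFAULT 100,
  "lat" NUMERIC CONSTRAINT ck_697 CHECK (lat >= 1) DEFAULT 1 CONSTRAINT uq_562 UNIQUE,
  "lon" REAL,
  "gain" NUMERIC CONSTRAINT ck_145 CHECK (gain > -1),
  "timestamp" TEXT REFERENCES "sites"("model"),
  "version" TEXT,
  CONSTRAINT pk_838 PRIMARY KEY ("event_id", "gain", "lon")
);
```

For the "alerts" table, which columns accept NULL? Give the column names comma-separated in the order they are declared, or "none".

- model: UNIQUE does not imply NOT NULL → nullable.
- value: CHECK does not forbid NULL (a CHECK constraint passes when its expression is NULL) → nullable.
- timestamp: part of the PRIMARY KEY, which implies NOT NULL → not nullable.
- gain: declared NOT NULL → not nullable.
- channel: CHECK does not forbid NULL (a CHECK constraint passes when its expression is NULL) → nullable.
- interval: no NOT NULL constraint applies → nullable.
- lon: DEFAULT only fills an omitted column; an explicit NULL is still allowed → nullable.
- status: declared NOT NULL → not nullable.
- unit: UNIQUE does not imply NOT NULL → nullable.
- alert_id: CHECK does not forbid NULL (a CHECK constraint passes when its expression is NULL) → nullable.
- battery: part of the PRIMARY KEY, which implies NOT NULL → not nullable.

model, value, channel, interval, lon, unit, alert_id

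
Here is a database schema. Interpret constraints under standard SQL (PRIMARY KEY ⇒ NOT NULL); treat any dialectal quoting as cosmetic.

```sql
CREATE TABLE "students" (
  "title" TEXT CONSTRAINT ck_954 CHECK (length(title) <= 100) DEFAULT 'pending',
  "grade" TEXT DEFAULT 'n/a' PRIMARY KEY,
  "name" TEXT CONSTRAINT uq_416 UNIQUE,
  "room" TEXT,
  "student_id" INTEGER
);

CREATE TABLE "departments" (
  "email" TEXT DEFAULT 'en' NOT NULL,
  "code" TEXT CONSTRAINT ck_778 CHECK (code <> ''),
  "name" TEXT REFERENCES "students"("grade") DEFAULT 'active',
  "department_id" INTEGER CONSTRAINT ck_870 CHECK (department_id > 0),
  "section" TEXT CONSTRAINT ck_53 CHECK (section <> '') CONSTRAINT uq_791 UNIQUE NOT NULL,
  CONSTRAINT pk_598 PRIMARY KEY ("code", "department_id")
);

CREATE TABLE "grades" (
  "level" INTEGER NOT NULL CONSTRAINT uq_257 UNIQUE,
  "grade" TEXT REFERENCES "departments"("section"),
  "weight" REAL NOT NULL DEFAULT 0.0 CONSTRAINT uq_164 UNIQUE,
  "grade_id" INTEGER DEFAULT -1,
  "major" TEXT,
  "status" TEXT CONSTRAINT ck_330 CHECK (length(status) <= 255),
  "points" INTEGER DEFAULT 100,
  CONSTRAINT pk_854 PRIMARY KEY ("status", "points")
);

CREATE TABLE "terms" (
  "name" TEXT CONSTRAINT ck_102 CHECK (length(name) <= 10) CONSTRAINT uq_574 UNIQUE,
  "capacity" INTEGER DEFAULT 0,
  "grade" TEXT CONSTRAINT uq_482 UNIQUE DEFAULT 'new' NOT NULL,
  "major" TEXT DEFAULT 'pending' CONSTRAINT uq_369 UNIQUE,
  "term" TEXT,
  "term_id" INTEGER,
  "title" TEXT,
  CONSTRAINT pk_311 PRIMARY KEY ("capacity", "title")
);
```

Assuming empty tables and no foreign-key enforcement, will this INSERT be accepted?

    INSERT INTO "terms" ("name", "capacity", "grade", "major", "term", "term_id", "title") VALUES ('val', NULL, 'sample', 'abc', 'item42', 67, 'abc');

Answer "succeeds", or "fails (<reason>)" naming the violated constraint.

fails (NOT NULL on capacity)

capacity is explicitly set to NULL, but capacity is part of the PRIMARY KEY (implied NOT NULL).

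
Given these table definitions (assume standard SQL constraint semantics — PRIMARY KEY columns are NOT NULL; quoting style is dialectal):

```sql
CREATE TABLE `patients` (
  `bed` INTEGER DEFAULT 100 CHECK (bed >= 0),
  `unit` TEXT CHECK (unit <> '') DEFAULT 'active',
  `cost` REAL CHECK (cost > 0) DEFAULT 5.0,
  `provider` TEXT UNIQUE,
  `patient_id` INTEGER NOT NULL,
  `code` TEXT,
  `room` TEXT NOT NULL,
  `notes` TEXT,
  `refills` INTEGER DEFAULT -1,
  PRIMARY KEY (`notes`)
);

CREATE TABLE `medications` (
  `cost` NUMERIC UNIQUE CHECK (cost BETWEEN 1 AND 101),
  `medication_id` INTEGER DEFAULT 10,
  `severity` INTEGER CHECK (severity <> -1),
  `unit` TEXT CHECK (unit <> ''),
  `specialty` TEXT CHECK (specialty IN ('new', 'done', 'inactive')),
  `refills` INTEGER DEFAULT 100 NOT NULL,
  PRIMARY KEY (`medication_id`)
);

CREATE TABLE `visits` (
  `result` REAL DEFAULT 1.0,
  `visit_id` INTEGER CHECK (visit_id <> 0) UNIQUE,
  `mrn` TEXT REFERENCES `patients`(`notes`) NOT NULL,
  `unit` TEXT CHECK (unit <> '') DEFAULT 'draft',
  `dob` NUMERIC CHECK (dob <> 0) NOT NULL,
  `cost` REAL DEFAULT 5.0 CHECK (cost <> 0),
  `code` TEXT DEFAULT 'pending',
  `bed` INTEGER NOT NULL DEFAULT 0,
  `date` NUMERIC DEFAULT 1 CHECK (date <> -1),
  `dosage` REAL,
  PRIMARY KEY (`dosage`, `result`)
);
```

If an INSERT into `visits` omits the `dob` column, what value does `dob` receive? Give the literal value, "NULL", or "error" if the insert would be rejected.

error

dob has no DEFAULT clause.
Omitting it would insert NULL, but it is declared NOT NULL, so the INSERT fails.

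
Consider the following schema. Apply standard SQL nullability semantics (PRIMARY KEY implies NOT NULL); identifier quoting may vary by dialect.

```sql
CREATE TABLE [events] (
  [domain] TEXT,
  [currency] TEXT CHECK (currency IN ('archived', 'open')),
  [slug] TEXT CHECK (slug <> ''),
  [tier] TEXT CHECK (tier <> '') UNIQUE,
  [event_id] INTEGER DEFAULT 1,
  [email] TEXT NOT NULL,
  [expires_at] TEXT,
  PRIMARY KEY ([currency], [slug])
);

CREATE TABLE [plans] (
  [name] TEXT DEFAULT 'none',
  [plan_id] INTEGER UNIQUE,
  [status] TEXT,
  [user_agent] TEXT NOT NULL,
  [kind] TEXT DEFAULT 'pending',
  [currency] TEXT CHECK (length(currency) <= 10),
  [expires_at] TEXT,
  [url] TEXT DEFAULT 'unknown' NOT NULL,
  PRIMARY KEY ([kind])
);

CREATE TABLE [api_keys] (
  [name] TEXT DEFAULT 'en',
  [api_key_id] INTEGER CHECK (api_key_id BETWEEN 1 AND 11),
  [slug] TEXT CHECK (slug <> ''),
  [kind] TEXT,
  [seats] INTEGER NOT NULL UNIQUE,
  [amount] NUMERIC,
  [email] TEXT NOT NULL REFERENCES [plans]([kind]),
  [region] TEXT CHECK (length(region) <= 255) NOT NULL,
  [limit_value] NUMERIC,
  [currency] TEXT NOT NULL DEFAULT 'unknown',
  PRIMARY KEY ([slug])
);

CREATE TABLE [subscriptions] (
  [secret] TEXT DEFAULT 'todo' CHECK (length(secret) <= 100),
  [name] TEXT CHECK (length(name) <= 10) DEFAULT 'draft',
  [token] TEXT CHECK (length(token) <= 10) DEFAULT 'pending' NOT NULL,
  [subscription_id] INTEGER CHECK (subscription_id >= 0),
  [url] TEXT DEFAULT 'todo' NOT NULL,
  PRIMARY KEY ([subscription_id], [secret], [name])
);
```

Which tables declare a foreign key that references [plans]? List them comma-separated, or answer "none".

- api_keys.email references plans(kind).

api_keys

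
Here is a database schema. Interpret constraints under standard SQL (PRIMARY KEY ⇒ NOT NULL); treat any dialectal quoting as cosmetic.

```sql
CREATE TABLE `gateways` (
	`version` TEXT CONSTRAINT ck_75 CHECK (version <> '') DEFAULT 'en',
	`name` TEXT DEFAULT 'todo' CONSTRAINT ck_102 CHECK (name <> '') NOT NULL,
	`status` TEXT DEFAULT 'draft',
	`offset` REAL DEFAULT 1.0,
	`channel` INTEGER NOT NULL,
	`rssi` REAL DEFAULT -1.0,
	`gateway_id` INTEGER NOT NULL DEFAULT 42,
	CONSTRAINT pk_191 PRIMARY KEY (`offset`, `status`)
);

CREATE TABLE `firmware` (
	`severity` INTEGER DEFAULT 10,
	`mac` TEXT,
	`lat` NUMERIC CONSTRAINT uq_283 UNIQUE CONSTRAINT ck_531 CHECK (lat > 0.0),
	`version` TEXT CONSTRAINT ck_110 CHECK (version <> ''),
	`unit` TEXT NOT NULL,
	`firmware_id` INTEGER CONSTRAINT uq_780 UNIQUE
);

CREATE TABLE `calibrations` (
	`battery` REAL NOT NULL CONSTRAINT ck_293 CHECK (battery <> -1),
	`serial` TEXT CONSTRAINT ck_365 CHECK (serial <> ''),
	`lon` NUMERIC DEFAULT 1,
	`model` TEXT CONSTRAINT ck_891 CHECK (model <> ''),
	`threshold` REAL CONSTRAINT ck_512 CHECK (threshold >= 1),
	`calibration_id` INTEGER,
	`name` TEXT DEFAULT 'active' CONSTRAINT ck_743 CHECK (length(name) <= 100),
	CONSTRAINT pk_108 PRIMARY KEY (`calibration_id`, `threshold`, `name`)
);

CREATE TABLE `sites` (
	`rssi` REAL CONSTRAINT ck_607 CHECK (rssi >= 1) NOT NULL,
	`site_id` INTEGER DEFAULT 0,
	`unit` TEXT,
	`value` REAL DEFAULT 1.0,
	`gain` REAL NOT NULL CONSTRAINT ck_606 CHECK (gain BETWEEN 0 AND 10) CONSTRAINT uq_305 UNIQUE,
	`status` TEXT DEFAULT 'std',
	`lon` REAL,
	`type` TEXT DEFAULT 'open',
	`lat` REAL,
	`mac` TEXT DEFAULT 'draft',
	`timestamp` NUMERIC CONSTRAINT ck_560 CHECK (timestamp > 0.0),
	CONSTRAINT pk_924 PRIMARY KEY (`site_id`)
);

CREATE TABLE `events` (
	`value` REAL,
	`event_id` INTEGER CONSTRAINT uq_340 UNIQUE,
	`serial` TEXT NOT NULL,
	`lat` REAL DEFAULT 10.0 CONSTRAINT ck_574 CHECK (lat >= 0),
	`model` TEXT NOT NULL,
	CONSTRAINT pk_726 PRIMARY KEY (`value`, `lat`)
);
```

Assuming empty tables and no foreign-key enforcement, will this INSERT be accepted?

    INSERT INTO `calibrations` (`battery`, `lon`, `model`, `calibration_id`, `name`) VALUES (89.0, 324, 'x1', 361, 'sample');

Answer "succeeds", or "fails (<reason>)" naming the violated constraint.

fails (NOT NULL on threshold)

threshold is omitted from the column list and has no DEFAULT, so it would receive NULL.
But threshold is part of the PRIMARY KEY (implied NOT NULL).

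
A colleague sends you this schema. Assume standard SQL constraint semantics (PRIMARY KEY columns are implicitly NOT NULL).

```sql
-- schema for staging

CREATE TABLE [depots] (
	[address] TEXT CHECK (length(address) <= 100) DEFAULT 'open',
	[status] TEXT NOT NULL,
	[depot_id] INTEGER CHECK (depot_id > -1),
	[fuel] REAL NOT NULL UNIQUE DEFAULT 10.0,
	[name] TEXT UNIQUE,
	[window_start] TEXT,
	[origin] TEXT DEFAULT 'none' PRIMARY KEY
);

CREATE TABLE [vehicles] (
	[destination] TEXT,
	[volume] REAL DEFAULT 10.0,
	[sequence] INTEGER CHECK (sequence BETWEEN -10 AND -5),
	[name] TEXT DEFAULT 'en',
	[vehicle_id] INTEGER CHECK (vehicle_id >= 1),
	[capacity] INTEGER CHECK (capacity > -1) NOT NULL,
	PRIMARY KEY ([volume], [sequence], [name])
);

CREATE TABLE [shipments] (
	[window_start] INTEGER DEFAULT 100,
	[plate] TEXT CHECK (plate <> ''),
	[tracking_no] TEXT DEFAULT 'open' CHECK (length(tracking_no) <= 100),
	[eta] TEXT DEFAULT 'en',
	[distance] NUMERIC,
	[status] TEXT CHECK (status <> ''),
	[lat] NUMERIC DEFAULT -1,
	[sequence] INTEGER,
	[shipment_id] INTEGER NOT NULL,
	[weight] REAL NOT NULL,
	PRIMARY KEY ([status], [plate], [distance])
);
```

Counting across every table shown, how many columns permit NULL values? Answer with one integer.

depots: 4 nullable (address, depot_id, name, window_start — PK (origin) and explicit NOT NULL columns excluded).
vehicles: 2 nullable (destination, vehicle_id — PK (volume, sequence, name) and explicit NOT NULL columns excluded).
shipments: 5 nullable (window_start, tracking_no, eta, lat, sequence — PK (status, plate, distance) and explicit NOT NULL columns excluded).
Total: 4 + 2 + 5 = 11.

11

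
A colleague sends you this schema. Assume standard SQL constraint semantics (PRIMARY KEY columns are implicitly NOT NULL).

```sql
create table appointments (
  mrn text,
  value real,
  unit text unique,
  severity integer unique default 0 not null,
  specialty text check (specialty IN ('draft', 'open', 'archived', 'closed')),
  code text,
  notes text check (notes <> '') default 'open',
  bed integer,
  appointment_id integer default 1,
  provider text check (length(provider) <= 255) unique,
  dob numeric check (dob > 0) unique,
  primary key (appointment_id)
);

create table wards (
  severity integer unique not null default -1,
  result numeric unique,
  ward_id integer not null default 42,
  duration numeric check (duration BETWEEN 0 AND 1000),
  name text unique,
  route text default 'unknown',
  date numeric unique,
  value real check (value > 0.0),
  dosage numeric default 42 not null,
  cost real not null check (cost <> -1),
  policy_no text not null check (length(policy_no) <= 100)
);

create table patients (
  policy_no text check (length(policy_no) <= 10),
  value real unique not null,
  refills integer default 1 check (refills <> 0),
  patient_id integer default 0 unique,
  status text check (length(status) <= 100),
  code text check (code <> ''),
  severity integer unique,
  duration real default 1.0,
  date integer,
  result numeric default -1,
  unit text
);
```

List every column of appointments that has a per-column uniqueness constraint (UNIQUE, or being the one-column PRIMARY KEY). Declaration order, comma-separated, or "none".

unit, severity, appointment_id, provider, dob

- mrn: no UNIQUE or single-column PK constraint.
- value: no UNIQUE or single-column PK constraint.
- unit: declared UNIQUE → unique.
- severity: declared UNIQUE → unique.
- specialty: no UNIQUE or single-column PK constraint.
- code: no UNIQUE or single-column PK constraint.
- notes: no UNIQUE or single-column PK constraint.
- bed: no UNIQUE or single-column PK constraint.
- appointment_id: single-column PRIMARY KEY → unique.
- provider: declared UNIQUE → unique.
- dob: declared UNIQUE → unique.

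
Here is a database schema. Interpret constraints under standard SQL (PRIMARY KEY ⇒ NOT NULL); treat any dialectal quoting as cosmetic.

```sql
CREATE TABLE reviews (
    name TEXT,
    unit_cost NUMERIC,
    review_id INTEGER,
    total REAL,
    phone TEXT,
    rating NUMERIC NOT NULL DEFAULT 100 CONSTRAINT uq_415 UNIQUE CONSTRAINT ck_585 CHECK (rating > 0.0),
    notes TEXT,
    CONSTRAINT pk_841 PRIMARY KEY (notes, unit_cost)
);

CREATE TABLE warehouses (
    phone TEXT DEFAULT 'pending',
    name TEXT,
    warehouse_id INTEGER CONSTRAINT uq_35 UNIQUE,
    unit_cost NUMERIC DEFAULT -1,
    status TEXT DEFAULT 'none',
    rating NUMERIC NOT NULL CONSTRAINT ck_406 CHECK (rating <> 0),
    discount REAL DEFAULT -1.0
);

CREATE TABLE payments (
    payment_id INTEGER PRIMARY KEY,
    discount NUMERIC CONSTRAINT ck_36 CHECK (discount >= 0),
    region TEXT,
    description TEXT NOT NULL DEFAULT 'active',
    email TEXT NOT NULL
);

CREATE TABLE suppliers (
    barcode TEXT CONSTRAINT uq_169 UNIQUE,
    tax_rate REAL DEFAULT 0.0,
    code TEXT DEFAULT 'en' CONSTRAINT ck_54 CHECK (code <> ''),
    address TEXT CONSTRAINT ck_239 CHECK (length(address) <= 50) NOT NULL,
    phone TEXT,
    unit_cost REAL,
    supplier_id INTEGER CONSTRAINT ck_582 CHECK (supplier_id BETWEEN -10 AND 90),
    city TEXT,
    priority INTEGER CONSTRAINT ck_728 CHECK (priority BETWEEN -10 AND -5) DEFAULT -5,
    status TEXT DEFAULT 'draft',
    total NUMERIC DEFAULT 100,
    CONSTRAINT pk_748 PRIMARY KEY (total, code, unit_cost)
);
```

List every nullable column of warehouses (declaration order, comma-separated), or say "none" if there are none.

- phone: DEFAULT only fills an omitted column; an explicit NULL is still allowed → nullable.
- name: no NOT NULL constraint applies → nullable.
- warehouse_id: UNIQUE does not imply NOT NULL → nullable.
- unit_cost: DEFAULT only fills an omitted column; an explicit NULL is still allowed → nullable.
- status: DEFAULT only fills an omitted column; an explicit NULL is still allowed → nullable.
- rating: declared NOT NULL → not nullable.
- discount: DEFAULT only fills an omitted column; an explicit NULL is still allowed → nullable.

phone, name, warehouse_id, unit_cost, status, discount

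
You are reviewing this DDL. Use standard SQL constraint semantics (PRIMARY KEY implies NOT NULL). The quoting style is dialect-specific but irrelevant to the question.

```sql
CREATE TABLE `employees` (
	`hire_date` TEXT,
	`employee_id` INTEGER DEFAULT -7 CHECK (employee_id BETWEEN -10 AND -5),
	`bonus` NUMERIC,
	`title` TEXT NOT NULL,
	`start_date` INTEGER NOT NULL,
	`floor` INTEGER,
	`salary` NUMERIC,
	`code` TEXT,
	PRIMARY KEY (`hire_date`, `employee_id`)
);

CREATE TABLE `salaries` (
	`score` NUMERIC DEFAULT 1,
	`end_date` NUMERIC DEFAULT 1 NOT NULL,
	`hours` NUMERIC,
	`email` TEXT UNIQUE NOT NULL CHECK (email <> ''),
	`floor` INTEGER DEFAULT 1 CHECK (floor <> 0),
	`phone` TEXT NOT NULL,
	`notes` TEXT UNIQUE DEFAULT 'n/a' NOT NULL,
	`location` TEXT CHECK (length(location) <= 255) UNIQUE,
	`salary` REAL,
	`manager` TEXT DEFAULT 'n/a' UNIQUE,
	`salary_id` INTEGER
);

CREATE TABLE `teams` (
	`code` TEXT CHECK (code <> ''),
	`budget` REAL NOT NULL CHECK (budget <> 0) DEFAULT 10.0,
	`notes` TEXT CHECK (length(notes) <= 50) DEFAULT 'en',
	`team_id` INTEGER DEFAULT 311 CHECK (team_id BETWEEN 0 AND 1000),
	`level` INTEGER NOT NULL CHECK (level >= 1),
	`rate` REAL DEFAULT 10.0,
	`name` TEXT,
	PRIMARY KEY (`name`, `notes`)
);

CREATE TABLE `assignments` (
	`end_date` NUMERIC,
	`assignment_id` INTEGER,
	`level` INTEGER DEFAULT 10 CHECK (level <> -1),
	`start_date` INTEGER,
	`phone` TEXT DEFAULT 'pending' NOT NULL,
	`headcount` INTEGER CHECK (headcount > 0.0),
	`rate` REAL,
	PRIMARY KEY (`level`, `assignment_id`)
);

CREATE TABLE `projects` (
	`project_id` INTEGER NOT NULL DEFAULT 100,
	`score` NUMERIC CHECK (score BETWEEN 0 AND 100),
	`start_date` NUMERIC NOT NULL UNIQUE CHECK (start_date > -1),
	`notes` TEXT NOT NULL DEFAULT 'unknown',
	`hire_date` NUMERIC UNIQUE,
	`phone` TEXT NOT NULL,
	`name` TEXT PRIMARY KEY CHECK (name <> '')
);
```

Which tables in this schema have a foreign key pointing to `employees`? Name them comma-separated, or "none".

none

No REFERENCES clause anywhere in the schema names employees.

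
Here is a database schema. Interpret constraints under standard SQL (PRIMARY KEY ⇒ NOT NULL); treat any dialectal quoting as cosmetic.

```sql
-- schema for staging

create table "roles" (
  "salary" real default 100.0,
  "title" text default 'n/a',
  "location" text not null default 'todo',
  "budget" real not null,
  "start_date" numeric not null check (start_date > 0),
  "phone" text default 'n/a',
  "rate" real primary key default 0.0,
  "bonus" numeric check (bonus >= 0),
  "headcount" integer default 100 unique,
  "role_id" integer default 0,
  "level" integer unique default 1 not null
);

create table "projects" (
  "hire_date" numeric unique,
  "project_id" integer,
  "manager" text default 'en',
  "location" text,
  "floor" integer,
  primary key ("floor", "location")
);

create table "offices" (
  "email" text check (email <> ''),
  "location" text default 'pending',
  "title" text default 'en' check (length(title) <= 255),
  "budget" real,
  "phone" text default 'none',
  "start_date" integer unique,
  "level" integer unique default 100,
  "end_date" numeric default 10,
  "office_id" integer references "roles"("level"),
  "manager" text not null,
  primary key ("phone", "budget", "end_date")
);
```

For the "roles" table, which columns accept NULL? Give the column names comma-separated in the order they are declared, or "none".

- salary: DEFAULT only fills an omitted column; an explicit NULL is still allowed → nullable.
- title: DEFAULT only fills an omitted column; an explicit NULL is still allowed → nullable.
- location: declared NOT NULL → not nullable.
- budget: declared NOT NULL → not nullable.
- start_date: declared NOT NULL → not nullable.
- phone: DEFAULT only fills an omitted column; an explicit NULL is still allowed → nullable.
- rate: part of the PRIMARY KEY, which implies NOT NULL → not nullable.
- bonus: CHECK does not forbid NULL (a CHECK constraint passes when its expression is NULL) → nullable.
- headcount: UNIQUE does not imply NOT NULL → nullable.
- role_id: DEFAULT only fills an omitted column; an explicit NULL is still allowed → nullable.
- level: declared NOT NULL → not nullable.

salary, title, phone, bonus, headcount, role_id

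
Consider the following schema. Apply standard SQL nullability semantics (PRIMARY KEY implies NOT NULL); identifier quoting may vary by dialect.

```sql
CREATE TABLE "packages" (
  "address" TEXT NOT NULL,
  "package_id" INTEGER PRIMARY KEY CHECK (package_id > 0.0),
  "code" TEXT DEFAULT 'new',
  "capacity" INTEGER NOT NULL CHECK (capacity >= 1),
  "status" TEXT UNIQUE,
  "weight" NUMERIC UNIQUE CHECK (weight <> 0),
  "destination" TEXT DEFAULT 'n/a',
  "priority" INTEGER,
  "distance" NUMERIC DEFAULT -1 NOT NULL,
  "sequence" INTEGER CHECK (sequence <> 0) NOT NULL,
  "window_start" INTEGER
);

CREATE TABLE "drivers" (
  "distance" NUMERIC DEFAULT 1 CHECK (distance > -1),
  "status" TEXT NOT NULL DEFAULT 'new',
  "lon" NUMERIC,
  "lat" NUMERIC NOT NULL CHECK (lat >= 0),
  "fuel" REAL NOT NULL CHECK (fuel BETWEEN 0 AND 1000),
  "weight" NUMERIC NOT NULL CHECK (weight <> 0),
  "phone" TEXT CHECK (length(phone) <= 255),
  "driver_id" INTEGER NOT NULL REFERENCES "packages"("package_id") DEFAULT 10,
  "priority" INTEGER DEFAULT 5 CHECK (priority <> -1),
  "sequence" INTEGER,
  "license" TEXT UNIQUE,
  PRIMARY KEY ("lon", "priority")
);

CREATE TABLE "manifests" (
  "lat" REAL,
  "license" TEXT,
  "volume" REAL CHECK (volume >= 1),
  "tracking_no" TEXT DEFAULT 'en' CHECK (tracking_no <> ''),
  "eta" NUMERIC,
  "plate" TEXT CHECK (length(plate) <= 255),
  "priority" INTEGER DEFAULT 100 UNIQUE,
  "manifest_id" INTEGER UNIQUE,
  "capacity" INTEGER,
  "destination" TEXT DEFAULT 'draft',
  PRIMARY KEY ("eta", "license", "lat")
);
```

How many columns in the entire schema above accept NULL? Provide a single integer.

packages: 6 nullable (code, status, weight, destination, priority, window_start — PK (package_id) and explicit NOT NULL columns excluded).
drivers: 4 nullable (distance, phone, sequence, license — PK (lon, priority) and explicit NOT NULL columns excluded).
manifests: 7 nullable (volume, tracking_no, plate, priority, manifest_id, capacity, destination — PK (eta, license, lat) and explicit NOT NULL columns excluded).
Total: 6 + 4 + 7 = 17.

17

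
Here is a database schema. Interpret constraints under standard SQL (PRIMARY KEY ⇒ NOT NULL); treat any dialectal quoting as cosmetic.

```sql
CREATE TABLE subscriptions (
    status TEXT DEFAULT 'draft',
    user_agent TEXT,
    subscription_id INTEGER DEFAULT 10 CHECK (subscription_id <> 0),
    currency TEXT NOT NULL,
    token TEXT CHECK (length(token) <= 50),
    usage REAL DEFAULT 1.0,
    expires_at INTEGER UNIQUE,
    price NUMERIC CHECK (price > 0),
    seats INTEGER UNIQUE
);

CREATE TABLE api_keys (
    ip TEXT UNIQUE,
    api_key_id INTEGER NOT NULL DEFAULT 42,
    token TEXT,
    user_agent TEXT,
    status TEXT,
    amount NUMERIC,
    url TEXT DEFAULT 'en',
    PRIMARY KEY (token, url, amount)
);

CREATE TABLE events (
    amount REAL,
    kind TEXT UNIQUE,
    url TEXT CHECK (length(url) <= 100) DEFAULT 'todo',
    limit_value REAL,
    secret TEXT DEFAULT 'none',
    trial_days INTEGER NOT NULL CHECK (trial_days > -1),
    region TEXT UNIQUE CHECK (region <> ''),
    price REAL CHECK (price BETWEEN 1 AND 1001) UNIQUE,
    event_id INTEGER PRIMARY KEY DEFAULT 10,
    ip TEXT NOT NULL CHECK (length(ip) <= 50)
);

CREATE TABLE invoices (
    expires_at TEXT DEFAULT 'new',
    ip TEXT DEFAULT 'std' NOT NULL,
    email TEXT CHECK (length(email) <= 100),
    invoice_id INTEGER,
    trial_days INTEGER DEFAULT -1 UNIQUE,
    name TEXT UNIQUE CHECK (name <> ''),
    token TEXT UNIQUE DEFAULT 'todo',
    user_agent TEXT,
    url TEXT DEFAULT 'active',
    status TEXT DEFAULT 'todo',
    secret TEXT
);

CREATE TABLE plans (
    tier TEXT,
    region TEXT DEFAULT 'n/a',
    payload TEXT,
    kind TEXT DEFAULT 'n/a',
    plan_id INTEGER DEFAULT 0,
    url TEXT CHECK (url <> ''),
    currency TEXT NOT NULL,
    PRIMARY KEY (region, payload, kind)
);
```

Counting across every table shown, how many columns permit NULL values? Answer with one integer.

subscriptions: 8 nullable (status, user_agent, subscription_id, token, usage, expires_at, price, seats — PK none and explicit NOT NULL columns excluded).
api_keys: 3 nullable (ip, user_agent, status — PK (token, url, amount) and explicit NOT NULL columns excluded).
events: 7 nullable (amount, kind, url, limit_value, secret, region, price — PK (event_id) and explicit NOT NULL columns excluded).
invoices: 10 nullable (expires_at, email, invoice_id, trial_days, name, token, user_agent, url, status, secret — PK none and explicit NOT NULL columns excluded).
plans: 3 nullable (tier, plan_id, url — PK (region, payload, kind) and explicit NOT NULL columns excluded).
Total: 8 + 3 + 7 + 10 + 3 = 31.

31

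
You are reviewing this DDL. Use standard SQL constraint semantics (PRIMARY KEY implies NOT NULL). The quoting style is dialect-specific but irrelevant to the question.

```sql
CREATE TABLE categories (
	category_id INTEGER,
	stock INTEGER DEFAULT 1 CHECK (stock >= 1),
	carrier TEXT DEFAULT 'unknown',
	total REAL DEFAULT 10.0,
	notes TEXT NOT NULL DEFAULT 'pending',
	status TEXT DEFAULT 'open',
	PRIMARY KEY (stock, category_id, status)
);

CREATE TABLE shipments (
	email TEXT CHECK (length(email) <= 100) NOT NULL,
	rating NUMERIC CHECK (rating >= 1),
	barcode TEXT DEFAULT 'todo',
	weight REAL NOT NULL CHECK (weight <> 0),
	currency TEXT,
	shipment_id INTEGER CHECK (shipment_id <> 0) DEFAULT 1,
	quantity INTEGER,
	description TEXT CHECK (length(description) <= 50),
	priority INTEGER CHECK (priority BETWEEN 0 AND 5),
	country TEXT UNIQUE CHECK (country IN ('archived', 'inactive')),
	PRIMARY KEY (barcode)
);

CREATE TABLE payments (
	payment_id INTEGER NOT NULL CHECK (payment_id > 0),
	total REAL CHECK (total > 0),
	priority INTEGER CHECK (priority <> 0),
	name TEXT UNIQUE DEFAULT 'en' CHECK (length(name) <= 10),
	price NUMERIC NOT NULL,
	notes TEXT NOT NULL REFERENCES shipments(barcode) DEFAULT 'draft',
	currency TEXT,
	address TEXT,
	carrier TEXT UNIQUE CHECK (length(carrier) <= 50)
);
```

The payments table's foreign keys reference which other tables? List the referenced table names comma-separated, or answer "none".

shipments

- notes REFERENCES shipments(barcode).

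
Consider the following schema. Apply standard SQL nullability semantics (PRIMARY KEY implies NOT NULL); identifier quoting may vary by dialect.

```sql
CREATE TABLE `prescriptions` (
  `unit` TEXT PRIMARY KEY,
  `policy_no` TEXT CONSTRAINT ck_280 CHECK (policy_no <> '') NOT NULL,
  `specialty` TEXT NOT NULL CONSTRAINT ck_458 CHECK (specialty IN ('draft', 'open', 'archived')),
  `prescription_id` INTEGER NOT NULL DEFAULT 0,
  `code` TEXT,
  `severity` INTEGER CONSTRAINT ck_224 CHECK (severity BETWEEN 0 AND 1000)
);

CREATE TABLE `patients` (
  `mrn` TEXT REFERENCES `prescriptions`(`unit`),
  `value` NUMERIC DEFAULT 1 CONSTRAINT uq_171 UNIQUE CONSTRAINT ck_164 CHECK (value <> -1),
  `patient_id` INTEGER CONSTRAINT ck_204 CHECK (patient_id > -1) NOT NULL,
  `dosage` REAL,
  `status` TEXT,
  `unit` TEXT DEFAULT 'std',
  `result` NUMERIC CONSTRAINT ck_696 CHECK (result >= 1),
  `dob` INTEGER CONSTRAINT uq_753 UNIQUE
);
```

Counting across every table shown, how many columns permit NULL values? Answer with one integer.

prescriptions: 2 nullable (code, severity — PK (unit) and explicit NOT NULL columns excluded).
patients: 7 nullable (mrn, value, dosage, status, unit, result, dob — PK none and explicit NOT NULL columns excluded).
Total: 2 + 7 = 9.

9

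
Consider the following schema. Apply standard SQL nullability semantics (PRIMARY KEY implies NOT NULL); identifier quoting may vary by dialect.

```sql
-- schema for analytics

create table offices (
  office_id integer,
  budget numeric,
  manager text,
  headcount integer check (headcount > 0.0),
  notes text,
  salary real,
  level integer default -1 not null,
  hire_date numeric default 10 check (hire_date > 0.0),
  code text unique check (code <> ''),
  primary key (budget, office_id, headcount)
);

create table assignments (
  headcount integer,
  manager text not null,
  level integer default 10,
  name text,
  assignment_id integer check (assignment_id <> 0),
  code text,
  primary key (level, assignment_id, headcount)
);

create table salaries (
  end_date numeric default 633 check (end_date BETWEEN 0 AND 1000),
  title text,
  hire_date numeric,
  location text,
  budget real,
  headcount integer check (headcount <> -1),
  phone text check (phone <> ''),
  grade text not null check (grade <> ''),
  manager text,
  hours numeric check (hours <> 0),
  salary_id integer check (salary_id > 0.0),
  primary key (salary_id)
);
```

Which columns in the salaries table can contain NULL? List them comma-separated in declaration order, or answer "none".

- end_date: CHECK does not forbid NULL (a CHECK constraint passes when its expression is NULL) → nullable.
- title: no NOT NULL constraint applies → nullable.
- hire_date: no NOT NULL constraint applies → nullable.
- location: no NOT NULL constraint applies → nullable.
- budget: no NOT NULL constraint applies → nullable.
- headcount: CHECK does not forbid NULL (a CHECK constraint passes when its expression is NULL) → nullable.
- phone: CHECK does not forbid NULL (a CHECK constraint passes when its expression is NULL) → nullable.
- grade: declared NOT NULL → not nullable.
- manager: no NOT NULL constraint applies → nullable.
- hours: CHECK does not forbid NULL (a CHECK constraint passes when its expression is NULL) → nullable.
- salary_id: part of the PRIMARY KEY, which implies NOT NULL → not nullable.

end_date, title, hire_date, location, budget, headcount, phone, manager, hours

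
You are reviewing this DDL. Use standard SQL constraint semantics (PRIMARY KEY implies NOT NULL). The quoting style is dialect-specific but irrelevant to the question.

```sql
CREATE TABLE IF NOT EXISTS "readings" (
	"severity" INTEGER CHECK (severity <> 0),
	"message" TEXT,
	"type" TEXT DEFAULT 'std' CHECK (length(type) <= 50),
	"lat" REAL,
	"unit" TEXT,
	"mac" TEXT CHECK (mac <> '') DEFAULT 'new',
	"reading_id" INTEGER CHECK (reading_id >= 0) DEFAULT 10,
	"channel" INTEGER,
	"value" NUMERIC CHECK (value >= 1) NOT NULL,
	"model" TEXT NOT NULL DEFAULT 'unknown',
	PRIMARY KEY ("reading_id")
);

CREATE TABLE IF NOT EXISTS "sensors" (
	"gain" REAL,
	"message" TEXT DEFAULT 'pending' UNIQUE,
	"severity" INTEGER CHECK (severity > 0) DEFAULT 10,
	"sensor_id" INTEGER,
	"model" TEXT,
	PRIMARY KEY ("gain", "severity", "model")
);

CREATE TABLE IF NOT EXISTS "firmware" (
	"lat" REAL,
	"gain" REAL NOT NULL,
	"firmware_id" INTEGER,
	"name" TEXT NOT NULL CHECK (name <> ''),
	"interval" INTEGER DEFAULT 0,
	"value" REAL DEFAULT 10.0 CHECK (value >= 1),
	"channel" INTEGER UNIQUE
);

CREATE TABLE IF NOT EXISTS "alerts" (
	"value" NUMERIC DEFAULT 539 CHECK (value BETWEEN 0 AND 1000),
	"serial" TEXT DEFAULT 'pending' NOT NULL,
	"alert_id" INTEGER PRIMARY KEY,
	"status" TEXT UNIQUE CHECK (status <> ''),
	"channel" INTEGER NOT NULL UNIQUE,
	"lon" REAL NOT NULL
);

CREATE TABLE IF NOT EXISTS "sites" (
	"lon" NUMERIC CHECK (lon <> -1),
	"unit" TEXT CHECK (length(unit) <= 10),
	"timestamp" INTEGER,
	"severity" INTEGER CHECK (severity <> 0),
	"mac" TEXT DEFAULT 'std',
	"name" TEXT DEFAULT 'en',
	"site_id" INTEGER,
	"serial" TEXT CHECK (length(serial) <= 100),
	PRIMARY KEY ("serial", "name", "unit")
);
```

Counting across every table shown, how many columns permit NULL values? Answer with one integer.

readings: 7 nullable (severity, message, type, lat, unit, mac, channel — PK (reading_id) and explicit NOT NULL columns excluded).
sensors: 2 nullable (message, sensor_id — PK (gain, severity, model) and explicit NOT NULL columns excluded).
firmware: 5 nullable (lat, firmware_id, interval, value, channel — PK none and explicit NOT NULL columns excluded).
alerts: 2 nullable (value, status — PK (alert_id) and explicit NOT NULL columns excluded).
sites: 5 nullable (lon, timestamp, severity, mac, site_id — PK (serial, name, unit) and explicit NOT NULL columns excluded).
Total: 7 + 2 + 5 + 2 + 5 = 21.

21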